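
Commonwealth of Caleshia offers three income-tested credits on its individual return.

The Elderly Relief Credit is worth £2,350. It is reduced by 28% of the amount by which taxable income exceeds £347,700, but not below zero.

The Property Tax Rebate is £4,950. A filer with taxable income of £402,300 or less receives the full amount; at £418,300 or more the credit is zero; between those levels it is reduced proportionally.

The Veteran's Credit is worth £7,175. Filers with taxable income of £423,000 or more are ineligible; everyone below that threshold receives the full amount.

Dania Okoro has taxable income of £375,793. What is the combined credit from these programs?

Elderly Relief Credit: 28% of the £28,093 excess over £347,700 is £7,866.04 ≥ base, so the credit is £0.
Property Tax Rebate: £375,793 is at or below the £402,300 threshold, so the full £4,950 applies.
Veteran's Credit: £375,793 is below the £423,000 cutoff, so the full £7,175 applies.
Total: £0 + £4,950 + £7,175 = £12,125.

£12,125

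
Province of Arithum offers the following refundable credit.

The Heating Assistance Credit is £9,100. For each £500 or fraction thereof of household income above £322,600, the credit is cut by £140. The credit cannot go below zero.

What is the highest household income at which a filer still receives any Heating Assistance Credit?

£354,600

After 64 increments the reduction is 64 × £140 = £8,960, leaving £140; one more increment wipes it out. Increment 64 ends at excess 64 × £500 = £32,000, so the highest qualifying income is £322,600 + £32,000 = £354,600.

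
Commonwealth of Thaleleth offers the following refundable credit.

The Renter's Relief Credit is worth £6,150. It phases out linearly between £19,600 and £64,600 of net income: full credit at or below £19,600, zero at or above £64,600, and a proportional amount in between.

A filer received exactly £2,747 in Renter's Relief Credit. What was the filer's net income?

£44,500

£2,747 is 2,747/6,150 of the full £6,150, so 3,403/6,150 of the £45,000 range has been used: income = £19,600 + £45,000 × 3,403/6,150 = £44,500.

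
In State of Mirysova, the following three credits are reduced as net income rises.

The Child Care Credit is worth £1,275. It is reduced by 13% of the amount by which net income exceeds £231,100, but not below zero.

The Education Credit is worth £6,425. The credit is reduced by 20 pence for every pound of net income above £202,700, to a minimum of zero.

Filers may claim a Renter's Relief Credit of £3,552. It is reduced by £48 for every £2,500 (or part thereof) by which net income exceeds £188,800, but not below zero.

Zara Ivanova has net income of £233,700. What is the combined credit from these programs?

£3,850

Child Care Credit: 13% of the £2,600 excess over £231,100 is £338; credit = £1,275 − £338 = £937.
Education Credit: 20% of the £31,000 excess over £202,700 is £6,200; credit = £6,425 − £6,200 = £225.
Renter's Relief Credit: income exceeds £188,800 by £44,900, which is 18 full-or-partial £2,500 increments; reduction = 18 × £48 = £864, leaving £2,688.
Total: £937 + £225 + £2,688 = £3,850.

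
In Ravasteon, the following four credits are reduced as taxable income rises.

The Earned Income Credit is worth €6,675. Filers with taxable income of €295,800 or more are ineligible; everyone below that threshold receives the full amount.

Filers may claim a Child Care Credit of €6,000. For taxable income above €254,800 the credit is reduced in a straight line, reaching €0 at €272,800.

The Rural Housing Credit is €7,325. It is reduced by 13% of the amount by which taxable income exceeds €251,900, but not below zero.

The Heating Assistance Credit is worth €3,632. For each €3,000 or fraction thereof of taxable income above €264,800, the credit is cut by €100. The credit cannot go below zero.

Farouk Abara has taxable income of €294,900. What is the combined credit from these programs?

€10,942

Earned Income Credit: €294,900 is below the €295,800 cutoff, so the full €6,675 applies.
Child Care Credit: €294,900 is at or above €272,800, so the credit is €0.
Rural Housing Credit: 13% of the €43,000 excess over €251,900 is €5,590; credit = €7,325 − €5,590 = €1,735.
Heating Assistance Credit: income exceeds €264,800 by €30,100, which is 11 full-or-partial €3,000 increments; reduction = 11 × €100 = €1,100, leaving €2,532.
Total: €6,675 + €0 + €1,735 + €2,532 = €10,942.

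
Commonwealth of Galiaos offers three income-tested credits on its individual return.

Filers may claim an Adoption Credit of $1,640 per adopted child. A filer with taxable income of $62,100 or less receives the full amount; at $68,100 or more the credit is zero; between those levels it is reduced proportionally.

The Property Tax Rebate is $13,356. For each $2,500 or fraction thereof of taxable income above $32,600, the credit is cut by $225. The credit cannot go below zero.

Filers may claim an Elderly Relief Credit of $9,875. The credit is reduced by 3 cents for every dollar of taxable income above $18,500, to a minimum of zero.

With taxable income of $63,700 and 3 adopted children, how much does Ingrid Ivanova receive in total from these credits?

$22,558

Adoption Credit: base = 3 × $1,640 = $4,920. $63,700 is $1,600 into a $6,000 phase-out range, leaving 4,400/6,000 of the credit: $4,920 × 4,400/6,000 = $3,608.
Property Tax Rebate: income exceeds $32,600 by $31,100, which is 13 full-or-partial $2,500 increments; reduction = 13 × $225 = $2,925, leaving $10,431.
Elderly Relief Credit: 3% of the $45,200 excess over $18,500 is $1,356; credit = $9,875 − $1,356 = $8,519.
Total: $3,608 + $10,431 + $8,519 = $22,558.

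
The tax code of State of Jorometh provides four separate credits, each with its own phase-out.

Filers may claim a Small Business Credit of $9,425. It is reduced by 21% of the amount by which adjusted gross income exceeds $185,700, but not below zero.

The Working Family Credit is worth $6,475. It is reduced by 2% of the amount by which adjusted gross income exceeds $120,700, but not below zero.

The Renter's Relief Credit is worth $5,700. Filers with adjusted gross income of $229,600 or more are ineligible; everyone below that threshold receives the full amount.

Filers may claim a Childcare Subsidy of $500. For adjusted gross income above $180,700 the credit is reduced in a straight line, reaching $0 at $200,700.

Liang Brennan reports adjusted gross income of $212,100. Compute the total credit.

$14,228

Small Business Credit: 21% of the $26,400 excess over $185,700 is $5,544; credit = $9,425 − $5,544 = $3,881.
Working Family Credit: 2% of the $91,400 excess over $120,700 is $1,828; credit = $6,475 − $1,828 = $4,647.
Renter's Relief Credit: $212,100 is below the $229,600 cutoff, so the full $5,700 applies.
Childcare Subsidy: $212,100 is at or above $200,700, so the credit is $0.
Total: $3,881 + $4,647 + $5,700 + $0 = $14,228.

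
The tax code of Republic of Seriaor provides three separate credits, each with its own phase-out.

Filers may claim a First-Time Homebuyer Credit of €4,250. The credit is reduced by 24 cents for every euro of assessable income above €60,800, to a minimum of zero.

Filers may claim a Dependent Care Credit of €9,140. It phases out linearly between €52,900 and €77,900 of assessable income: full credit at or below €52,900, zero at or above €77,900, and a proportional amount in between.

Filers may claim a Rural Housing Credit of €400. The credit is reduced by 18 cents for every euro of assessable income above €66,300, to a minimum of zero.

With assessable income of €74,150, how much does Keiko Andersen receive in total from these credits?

€2,417

First-Time Homebuyer Credit: 24% of the €13,350 excess over €60,800 is €3,204; credit = €4,250 − €3,204 = €1,046.
Dependent Care Credit: €74,150 is €21,250 into a €25,000 phase-out range, leaving 3,750/25,000 of the credit: €9,140 × 3,750/25,000 = €1,371.
Rural Housing Credit: 18% of the €7,850 excess over €66,300 is €1,413 ≥ base, so the credit is €0.
Total: €1,046 + €1,371 + €0 = €2,417.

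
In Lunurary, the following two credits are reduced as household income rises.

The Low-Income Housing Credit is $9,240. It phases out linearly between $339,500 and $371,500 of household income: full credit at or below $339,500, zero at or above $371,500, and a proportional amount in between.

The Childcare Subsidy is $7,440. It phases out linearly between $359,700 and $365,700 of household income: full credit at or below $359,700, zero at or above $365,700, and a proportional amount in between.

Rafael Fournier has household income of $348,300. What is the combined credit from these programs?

Low-Income Housing Credit: $348,300 is $8,800 into a $32,000 phase-out range, leaving 23,200/32,000 of the credit: $9,240 × 23,200/32,000 = $6,699.
Childcare Subsidy: $348,300 is at or below the $359,700 threshold, so the full $7,440 applies.
Total: $6,699 + $7,440 = $14,139.

$14,139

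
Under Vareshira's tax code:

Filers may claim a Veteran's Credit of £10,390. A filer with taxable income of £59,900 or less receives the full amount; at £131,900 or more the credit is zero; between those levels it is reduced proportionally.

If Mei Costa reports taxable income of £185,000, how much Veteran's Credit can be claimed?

£0

Veteran's Credit: £185,000 is at or above £131,900, so the credit is £0.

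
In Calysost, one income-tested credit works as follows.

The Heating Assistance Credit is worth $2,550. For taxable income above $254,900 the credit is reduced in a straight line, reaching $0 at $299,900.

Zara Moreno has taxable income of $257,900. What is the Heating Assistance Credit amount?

Heating Assistance Credit: $257,900 is $3,000 into a $45,000 phase-out range, leaving 42,000/45,000 of the credit: $2,550 × 42,000/45,000 = $2,380.

$2,380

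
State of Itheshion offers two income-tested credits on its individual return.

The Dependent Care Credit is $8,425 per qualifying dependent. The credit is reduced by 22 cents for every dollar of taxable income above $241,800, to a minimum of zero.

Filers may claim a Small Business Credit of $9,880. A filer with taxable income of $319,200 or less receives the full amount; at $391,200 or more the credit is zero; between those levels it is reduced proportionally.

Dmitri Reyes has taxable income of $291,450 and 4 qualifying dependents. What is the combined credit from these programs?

$32,657

Dependent Care Credit: base = 4 × $8,425 = $33,700. 22% of the $49,650 excess over $241,800 is $10,923; credit = $33,700 − $10,923 = $22,777.
Small Business Credit: $291,450 is at or below the $319,200 threshold, so the full $9,880 applies.
Total: $22,777 + $9,880 = $32,657.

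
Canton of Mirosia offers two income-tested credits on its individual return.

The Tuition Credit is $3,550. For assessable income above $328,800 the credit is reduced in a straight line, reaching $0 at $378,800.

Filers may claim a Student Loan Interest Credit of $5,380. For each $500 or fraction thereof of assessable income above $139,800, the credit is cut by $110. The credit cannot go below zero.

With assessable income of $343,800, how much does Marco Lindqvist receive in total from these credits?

Tuition Credit: $343,800 is $15,000 into a $50,000 phase-out range, leaving 35,000/50,000 of the credit: $3,550 × 35,000/50,000 = $2,485.
Student Loan Interest Credit: income exceeds $139,800 by $204,000 → 408 increments × $110 = $44,880 ≥ base, so the credit is $0.
Total: $2,485 + $0 = $2,485.

$2,485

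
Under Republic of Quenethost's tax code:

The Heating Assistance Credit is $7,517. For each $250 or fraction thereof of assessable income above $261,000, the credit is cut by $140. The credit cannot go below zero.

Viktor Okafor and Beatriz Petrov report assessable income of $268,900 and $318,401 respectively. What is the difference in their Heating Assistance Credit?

$3,037

Viktor ($268,900): Heating Assistance Credit: income exceeds $261,000 by $7,900, which is 32 full-or-partial $250 increments; reduction = 32 × $140 = $4,480, leaving $3,037.
Beatriz ($318,401): Heating Assistance Credit: income exceeds $261,000 by $57,401 → 230 increments × $140 = $32,200 ≥ base, so the credit is $0.
Difference: |$3,037 − $0| = $3,037.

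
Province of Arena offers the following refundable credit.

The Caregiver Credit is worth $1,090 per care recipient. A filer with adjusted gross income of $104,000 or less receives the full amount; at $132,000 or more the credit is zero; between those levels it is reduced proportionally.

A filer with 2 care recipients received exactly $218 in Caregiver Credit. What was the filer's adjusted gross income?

Full credit = 2 × $1,090 = $2,180.
$218 is 218/2,180 of the full $2,180, so 1,962/2,180 of the $28,000 range has been used: income = $104,000 + $28,000 × 1,962/2,180 = $129,200.

$129,200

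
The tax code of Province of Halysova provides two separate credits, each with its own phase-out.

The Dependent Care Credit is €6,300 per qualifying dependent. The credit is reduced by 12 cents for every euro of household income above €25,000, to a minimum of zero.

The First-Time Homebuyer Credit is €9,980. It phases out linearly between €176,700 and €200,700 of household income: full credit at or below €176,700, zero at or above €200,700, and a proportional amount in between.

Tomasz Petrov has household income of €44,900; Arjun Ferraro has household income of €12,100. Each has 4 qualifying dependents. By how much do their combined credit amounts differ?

€2,388

Tomasz (€44,900): Dependent Care Credit: base = 4 × €6,300 = €25,200. 12% of the €19,900 excess over €25,000 is €2,388; credit = €25,200 − €2,388 = €22,812. First-Time Homebuyer Credit: €44,900 is at or below the €176,700 threshold, so the full €9,980 applies. total €22,812 + €9,980 = €32,792
Arjun (€12,100): Dependent Care Credit: base = 4 × €6,300 = €25,200. €12,100 is at or below the €25,000 threshold, so the full €25,200 applies. First-Time Homebuyer Credit: €12,100 is at or below the €176,700 threshold, so the full €9,980 applies. total €25,200 + €9,980 = €35,180
Difference: |€32,792 − €35,180| = €2,388.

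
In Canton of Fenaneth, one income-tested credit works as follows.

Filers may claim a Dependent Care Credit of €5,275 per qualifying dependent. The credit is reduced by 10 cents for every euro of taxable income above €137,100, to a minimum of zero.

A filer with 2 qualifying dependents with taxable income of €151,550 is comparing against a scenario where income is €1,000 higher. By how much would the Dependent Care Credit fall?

€100

At €151,550 — base = 2 × €5,275 = €10,550. 10% of the €14,450 excess over €137,100 is €1,445; credit = €10,550 − €1,445 = €9,105.
At €152,550 — base = 2 × €5,275 = €10,550. 10% of the €15,450 excess over €137,100 is €1,545; credit = €10,550 − €1,545 = €9,005.
Lost: €9,105 − €9,005 = €100.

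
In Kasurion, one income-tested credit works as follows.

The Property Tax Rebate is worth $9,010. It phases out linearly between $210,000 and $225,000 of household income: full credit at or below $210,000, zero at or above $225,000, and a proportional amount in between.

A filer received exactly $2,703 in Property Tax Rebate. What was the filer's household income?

$2,703 is 2,703/9,010 of the full $9,010, so 6,307/9,010 of the $15,000 range has been used: income = $210,000 + $15,000 × 6,307/9,010 = $220,500.

$220,500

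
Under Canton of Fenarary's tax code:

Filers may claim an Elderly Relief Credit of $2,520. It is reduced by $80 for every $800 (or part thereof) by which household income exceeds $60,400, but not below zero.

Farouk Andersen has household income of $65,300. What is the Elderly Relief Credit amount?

$1,960

Elderly Relief Credit: income exceeds $60,400 by $4,900, which is 7 full-or-partial $800 increments; reduction = 7 × $80 = $560, leaving $1,960.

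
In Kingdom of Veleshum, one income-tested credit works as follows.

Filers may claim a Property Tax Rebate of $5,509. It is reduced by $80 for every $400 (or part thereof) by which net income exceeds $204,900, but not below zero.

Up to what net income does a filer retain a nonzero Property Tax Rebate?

$232,100

After 68 increments the reduction is 68 × $80 = $5,440, leaving $69; one more increment wipes it out. Increment 68 ends at excess 68 × $400 = $27,200, so the highest qualifying income is $204,900 + $27,200 = $232,100.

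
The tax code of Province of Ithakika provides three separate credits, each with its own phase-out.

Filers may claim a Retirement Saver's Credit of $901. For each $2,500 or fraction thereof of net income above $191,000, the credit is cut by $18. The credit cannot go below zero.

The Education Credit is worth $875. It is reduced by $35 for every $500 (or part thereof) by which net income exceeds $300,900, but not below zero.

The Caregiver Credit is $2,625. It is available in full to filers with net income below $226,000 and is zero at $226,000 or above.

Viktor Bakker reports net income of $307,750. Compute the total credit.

$440

Retirement Saver's Credit: income exceeds $191,000 by $116,750, which is 47 full-or-partial $2,500 increments; reduction = 47 × $18 = $846, leaving $55.
Education Credit: income exceeds $300,900 by $6,850, which is 14 full-or-partial $500 increments; reduction = 14 × $35 = $490, leaving $385.
Caregiver Credit: $307,750 meets or exceeds the $226,000 cutoff, so the credit is $0.
Total: $55 + $385 + $0 = $440.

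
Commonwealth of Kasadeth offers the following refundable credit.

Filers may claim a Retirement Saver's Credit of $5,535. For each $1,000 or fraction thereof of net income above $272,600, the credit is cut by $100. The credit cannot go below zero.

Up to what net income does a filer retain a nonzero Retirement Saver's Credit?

After 55 increments the reduction is 55 × $100 = $5,500, leaving $35; one more increment wipes it out. Increment 55 ends at excess 55 × $1,000 = $55,000, so the highest qualifying income is $272,600 + $55,000 = $327,600.

$327,600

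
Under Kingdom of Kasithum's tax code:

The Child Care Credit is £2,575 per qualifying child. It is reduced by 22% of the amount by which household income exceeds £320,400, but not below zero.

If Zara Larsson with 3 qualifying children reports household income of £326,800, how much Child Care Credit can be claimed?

£6,317

Child Care Credit: base = 3 × £2,575 = £7,725. 22% of the £6,400 excess over £320,400 is £1,408; credit = £7,725 − £1,408 = £6,317.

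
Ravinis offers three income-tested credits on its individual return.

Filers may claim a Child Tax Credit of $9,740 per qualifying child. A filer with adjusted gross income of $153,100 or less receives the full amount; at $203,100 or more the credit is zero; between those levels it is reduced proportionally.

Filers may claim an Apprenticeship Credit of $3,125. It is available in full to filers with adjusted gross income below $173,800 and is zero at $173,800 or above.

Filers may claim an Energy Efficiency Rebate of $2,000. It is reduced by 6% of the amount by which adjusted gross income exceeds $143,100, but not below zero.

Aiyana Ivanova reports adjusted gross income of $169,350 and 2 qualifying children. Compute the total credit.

$16,699

Child Tax Credit: base = 2 × $9,740 = $19,480. $169,350 is $16,250 into a $50,000 phase-out range, leaving 33,750/50,000 of the credit: $19,480 × 33,750/50,000 = $13,149.
Apprenticeship Credit: $169,350 is below the $173,800 cutoff, so the full $3,125 applies.
Energy Efficiency Rebate: 6% of the $26,250 excess over $143,100 is $1,575; credit = $2,000 − $1,575 = $425.
Total: $13,149 + $3,125 + $425 = $16,699.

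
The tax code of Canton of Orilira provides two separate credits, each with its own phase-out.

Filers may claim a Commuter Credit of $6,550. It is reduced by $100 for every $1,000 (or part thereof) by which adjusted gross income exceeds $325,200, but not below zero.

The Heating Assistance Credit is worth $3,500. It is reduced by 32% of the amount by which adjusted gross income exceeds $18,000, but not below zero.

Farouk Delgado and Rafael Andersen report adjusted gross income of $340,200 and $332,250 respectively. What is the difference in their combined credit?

Farouk ($340,200): Commuter Credit: income exceeds $325,200 by $15,000, which is 15 full-or-partial $1,000 increments; reduction = 15 × $100 = $1,500, leaving $5,050. Heating Assistance Credit: 32% of the $322,200 excess over $18,000 is $103,104 ≥ base, so the credit is $0. total $5,050 + $0 = $5,050
Rafael ($332,250): Commuter Credit: income exceeds $325,200 by $7,050, which is 8 full-or-partial $1,000 increments; reduction = 8 × $100 = $800, leaving $5,750. Heating Assistance Credit: 32% of the $314,250 excess over $18,000 is $100,560 ≥ base, so the credit is $0. total $5,750 + $0 = $5,750
Difference: |$5,050 − $5,750| = $700.

$700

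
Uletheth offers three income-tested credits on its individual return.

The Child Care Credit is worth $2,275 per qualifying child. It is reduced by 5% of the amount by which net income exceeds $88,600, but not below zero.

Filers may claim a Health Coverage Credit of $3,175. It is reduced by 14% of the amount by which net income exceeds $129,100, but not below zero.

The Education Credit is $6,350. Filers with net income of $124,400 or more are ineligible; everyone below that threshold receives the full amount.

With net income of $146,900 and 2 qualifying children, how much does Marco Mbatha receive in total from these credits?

Child Care Credit: base = 2 × $2,275 = $4,550. 5% of the $58,300 excess over $88,600 is $2,915; credit = $4,550 − $2,915 = $1,635.
Health Coverage Credit: 14% of the $17,800 excess over $129,100 is $2,492; credit = $3,175 − $2,492 = $683.
Education Credit: $146,900 meets or exceeds the $124,400 cutoff, so the credit is $0.
Total: $1,635 + $683 + $0 = $2,318.

$2,318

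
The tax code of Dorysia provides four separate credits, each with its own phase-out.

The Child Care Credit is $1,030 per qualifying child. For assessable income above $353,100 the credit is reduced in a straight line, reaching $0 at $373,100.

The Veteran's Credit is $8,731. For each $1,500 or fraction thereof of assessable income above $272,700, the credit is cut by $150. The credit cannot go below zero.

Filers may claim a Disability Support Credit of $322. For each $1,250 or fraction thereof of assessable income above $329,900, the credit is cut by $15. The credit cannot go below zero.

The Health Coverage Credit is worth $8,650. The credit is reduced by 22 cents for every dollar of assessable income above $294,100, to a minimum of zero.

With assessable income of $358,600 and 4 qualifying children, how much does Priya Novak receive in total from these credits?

Child Care Credit: base = 4 × $1,030 = $4,120. $358,600 is $5,500 into a $20,000 phase-out range, leaving 14,500/20,000 of the credit: $4,120 × 14,500/20,000 = $2,987.
Veteran's Credit: income exceeds $272,700 by $85,900, which is 58 full-or-partial $1,500 increments; reduction = 58 × $150 = $8,700, leaving $31.
Disability Support Credit: income exceeds $329,900 by $28,700 → 23 increments × $15 = $345 ≥ base, so the credit is $0.
Health Coverage Credit: 22% of the $64,500 excess over $294,100 is $14,190 ≥ base, so the credit is $0.
Total: $2,987 + $31 + $0 + $0 = $3,018.

$3,018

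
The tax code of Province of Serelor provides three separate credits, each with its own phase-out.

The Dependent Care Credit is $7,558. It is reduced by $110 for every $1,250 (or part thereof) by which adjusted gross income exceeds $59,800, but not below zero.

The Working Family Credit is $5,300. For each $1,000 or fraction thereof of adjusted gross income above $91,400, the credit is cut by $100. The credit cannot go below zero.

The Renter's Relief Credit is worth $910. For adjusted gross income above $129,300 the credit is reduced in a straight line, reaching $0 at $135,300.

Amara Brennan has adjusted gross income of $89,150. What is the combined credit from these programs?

Dependent Care Credit: income exceeds $59,800 by $29,350, which is 24 full-or-partial $1,250 increments; reduction = 24 × $110 = $2,640, leaving $4,918.
Working Family Credit: $89,150 is at or below the $91,400 threshold, so the full $5,300 applies.
Renter's Relief Credit: $89,150 is at or below the $129,300 threshold, so the full $910 applies.
Total: $4,918 + $5,300 + $910 = $11,128.

$11,128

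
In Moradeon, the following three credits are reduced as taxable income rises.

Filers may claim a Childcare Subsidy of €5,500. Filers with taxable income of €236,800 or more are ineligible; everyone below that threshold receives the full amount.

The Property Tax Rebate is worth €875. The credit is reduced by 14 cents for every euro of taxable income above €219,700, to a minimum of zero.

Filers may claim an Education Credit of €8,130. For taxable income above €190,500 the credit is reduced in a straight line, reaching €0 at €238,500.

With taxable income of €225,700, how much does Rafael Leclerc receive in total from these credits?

Childcare Subsidy: €225,700 is below the €236,800 cutoff, so the full €5,500 applies.
Property Tax Rebate: 14% of the €6,000 excess over €219,700 is €840; credit = €875 − €840 = €35.
Education Credit: €225,700 is €35,200 into a €48,000 phase-out range, leaving 12,800/48,000 of the credit: €8,130 × 12,800/48,000 = €2,168.
Total: €5,500 + €35 + €2,168 = €7,703.

€7,703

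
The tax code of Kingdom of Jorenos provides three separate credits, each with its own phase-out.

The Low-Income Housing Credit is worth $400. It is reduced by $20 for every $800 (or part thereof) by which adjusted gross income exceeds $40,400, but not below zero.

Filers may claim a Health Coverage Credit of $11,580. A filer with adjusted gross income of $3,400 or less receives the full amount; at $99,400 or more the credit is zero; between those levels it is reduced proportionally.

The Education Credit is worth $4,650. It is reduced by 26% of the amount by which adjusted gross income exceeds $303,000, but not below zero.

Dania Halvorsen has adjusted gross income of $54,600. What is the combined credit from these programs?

Low-Income Housing Credit: income exceeds $40,400 by $14,200, which is 18 full-or-partial $800 increments; reduction = 18 × $20 = $360, leaving $40.
Health Coverage Credit: $54,600 is $51,200 into a $96,000 phase-out range, leaving 44,800/96,000 of the credit: $11,580 × 44,800/96,000 = $5,404.
Education Credit: $54,600 is at or below the $303,000 threshold, so the full $4,650 applies.
Total: $40 + $5,404 + $4,650 = $10,094.

$10,094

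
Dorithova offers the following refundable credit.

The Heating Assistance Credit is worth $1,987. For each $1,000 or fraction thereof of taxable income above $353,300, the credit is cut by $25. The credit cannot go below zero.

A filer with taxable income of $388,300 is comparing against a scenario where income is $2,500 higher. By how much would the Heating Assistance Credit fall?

At $388,300 — income exceeds $353,300 by $35,000, which is 35 full-or-partial $1,000 increments; reduction = 35 × $25 = $875, leaving $1,112.
At $390,800 — income exceeds $353,300 by $37,500, which is 38 full-or-partial $1,000 increments; reduction = 38 × $25 = $950, leaving $1,037.
Lost: $1,112 − $1,037 = $75.

$75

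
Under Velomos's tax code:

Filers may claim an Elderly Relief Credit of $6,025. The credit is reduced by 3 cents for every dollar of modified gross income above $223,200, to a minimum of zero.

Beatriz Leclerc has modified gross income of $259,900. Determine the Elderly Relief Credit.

Elderly Relief Credit: 3% of the $36,700 excess over $223,200 is $1,101; credit = $6,025 − $1,101 = $4,924.

$4,924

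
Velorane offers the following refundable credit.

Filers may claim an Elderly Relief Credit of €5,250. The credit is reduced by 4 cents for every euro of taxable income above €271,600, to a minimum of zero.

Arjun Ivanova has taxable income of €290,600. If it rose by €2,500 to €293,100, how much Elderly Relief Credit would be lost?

€100

At €290,600 — 4% of the €19,000 excess over €271,600 is €760; credit = €5,250 − €760 = €4,490.
At €293,100 — 4% of the €21,500 excess over €271,600 is €860; credit = €5,250 − €860 = €4,390.
Lost: €4,490 − €4,390 = €100.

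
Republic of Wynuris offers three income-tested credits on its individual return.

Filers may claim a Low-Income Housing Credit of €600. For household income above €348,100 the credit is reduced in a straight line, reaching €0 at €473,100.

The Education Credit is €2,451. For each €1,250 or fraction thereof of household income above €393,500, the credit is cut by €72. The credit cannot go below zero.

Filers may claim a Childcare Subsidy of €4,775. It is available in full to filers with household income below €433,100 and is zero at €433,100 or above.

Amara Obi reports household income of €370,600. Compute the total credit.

Low-Income Housing Credit: €370,600 is €22,500 into a €125,000 phase-out range, leaving 102,500/125,000 of the credit: €600 × 102,500/125,000 = €492.
Education Credit: €370,600 is at or below the €393,500 threshold, so the full €2,451 applies.
Childcare Subsidy: €370,600 is below the €433,100 cutoff, so the full €4,775 applies.
Total: €492 + €2,451 + €4,775 = €7,718.

€7,718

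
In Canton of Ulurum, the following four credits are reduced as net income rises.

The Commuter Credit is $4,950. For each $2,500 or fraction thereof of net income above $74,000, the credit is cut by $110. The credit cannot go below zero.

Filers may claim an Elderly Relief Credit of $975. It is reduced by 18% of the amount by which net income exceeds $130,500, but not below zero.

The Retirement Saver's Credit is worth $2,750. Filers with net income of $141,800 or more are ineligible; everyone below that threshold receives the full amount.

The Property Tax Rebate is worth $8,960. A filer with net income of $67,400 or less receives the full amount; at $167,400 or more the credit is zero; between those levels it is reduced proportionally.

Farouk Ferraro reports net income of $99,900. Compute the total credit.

$13,513

Commuter Credit: income exceeds $74,000 by $25,900, which is 11 full-or-partial $2,500 increments; reduction = 11 × $110 = $1,210, leaving $3,740.
Elderly Relief Credit: $99,900 is at or below the $130,500 threshold, so the full $975 applies.
Retirement Saver's Credit: $99,900 is below the $141,800 cutoff, so the full $2,750 applies.
Property Tax Rebate: $99,900 is $32,500 into a $100,000 phase-out range, leaving 67,500/100,000 of the credit: $8,960 × 67,500/100,000 = $6,048.
Total: $3,740 + $975 + $2,750 + $6,048 = $13,513.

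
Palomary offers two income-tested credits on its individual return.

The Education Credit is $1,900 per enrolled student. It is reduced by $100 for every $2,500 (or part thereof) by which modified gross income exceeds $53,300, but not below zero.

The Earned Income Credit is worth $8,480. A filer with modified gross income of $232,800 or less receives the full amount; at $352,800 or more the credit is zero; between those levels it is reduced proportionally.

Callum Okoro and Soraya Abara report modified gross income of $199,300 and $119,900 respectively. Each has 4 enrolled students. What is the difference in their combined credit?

Callum ($199,300): Education Credit: base = 4 × $1,900 = $7,600. income exceeds $53,300 by $146,000, which is 59 full-or-partial $2,500 increments; reduction = 59 × $100 = $5,900, leaving $1,700. Earned Income Credit: $199,300 is at or below the $232,800 threshold, so the full $8,480 applies. total $1,700 + $8,480 = $10,180
Soraya ($119,900): Education Credit: base = 4 × $1,900 = $7,600. income exceeds $53,300 by $66,600, which is 27 full-or-partial $2,500 increments; reduction = 27 × $100 = $2,700, leaving $4,900. Earned Income Credit: $119,900 is at or below the $232,800 threshold, so the full $8,480 applies. total $4,900 + $8,480 = $13,380
Difference: |$10,180 − $13,380| = $3,200.

$3,200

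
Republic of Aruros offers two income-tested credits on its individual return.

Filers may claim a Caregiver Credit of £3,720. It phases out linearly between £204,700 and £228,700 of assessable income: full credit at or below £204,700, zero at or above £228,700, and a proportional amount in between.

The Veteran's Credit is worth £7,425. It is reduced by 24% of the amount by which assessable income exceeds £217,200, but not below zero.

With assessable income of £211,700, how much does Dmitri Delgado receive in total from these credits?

Caregiver Credit: £211,700 is £7,000 into a £24,000 phase-out range, leaving 17,000/24,000 of the credit: £3,720 × 17,000/24,000 = £2,635.
Veteran's Credit: £211,700 is at or below the £217,200 threshold, so the full £7,425 applies.
Total: £2,635 + £7,425 = £10,060.

£10,060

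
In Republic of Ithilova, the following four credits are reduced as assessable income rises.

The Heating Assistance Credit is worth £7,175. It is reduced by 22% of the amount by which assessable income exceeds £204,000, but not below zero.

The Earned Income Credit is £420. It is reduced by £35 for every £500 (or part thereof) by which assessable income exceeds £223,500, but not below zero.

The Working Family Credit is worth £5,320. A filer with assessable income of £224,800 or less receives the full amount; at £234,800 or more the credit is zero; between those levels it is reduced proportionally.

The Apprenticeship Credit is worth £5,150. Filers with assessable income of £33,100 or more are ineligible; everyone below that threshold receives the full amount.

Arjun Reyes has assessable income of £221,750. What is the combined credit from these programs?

£9,010

Heating Assistance Credit: 22% of the £17,750 excess over £204,000 is £3,905; credit = £7,175 − £3,905 = £3,270.
Earned Income Credit: £221,750 is at or below the £223,500 threshold, so the full £420 applies.
Working Family Credit: £221,750 is at or below the £224,800 threshold, so the full £5,320 applies.
Apprenticeship Credit: £221,750 meets or exceeds the £33,100 cutoff, so the credit is £0.
Total: £3,270 + £420 + £5,320 + £0 = £9,010.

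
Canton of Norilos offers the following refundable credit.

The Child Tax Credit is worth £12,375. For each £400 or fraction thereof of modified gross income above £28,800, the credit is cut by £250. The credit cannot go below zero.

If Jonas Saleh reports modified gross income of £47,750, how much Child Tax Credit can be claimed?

£375

Child Tax Credit: income exceeds £28,800 by £18,950, which is 48 full-or-partial £400 increments; reduction = 48 × £250 = £12,000, leaving £375.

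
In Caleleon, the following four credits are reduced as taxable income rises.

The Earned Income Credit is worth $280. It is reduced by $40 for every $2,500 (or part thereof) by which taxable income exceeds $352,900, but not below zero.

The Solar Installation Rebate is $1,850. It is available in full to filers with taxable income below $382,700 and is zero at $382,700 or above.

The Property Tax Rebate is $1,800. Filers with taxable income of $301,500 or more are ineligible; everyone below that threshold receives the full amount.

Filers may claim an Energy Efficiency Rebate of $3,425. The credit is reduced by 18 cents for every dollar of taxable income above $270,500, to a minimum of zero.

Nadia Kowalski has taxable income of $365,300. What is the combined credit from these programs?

$1,930

Earned Income Credit: income exceeds $352,900 by $12,400, which is 5 full-or-partial $2,500 increments; reduction = 5 × $40 = $200, leaving $80.
Solar Installation Rebate: $365,300 is below the $382,700 cutoff, so the full $1,850 applies.
Property Tax Rebate: $365,300 meets or exceeds the $301,500 cutoff, so the credit is $0.
Energy Efficiency Rebate: 18% of the $94,800 excess over $270,500 is $17,064 ≥ base, so the credit is $0.
Total: $80 + $1,850 + $0 + $0 = $1,930.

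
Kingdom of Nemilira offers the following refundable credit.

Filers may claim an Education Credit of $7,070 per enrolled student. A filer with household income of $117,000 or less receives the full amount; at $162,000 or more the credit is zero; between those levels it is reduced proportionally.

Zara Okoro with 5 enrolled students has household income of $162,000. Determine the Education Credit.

$0

Education Credit: base = 5 × $7,070 = $35,350. $162,000 is at or above $162,000, so the credit is $0.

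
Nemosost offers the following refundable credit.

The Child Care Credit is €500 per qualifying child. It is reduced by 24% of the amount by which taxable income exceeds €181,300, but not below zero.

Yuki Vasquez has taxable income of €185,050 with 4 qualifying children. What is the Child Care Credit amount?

Child Care Credit: base = 4 × €500 = €2,000. 24% of the €3,750 excess over €181,300 is €900; credit = €2,000 − €900 = €1,100.

€1,100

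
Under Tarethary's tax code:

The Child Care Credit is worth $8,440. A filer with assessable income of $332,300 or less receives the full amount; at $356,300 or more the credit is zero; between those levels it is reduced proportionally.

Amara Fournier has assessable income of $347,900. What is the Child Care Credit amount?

$2,954

Child Care Credit: $347,900 is $15,600 into a $24,000 phase-out range, leaving 8,400/24,000 of the credit: $8,440 × 8,400/24,000 = $2,954.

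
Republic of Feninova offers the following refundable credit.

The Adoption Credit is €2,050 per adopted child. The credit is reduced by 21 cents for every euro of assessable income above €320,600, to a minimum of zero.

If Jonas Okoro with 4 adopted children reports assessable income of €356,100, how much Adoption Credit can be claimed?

€745

Adoption Credit: base = 4 × €2,050 = €8,200. 21% of the €35,500 excess over €320,600 is €7,455; credit = €8,200 − €7,455 = €745.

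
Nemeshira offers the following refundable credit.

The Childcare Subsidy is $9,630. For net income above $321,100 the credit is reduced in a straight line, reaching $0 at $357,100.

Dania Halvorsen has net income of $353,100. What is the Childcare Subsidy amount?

Childcare Subsidy: $353,100 is $32,000 into a $36,000 phase-out range, leaving 4,000/36,000 of the credit: $9,630 × 4,000/36,000 = $1,070.

$1,070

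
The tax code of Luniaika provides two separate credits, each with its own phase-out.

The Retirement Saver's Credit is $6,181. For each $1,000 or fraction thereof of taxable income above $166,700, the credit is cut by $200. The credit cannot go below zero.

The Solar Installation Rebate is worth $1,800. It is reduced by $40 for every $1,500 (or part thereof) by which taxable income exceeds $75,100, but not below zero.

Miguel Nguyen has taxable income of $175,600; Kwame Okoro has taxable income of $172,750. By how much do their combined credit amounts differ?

$400

Miguel ($175,600): Retirement Saver's Credit: income exceeds $166,700 by $8,900, which is 9 full-or-partial $1,000 increments; reduction = 9 × $200 = $1,800, leaving $4,381. Solar Installation Rebate: income exceeds $75,100 by $100,500 → 67 increments × $40 = $2,680 ≥ base, so the credit is $0. total $4,381 + $0 = $4,381
Kwame ($172,750): Retirement Saver's Credit: income exceeds $166,700 by $6,050, which is 7 full-or-partial $1,000 increments; reduction = 7 × $200 = $1,400, leaving $4,781. Solar Installation Rebate: income exceeds $75,100 by $97,650 → 66 increments × $40 = $2,640 ≥ base, so the credit is $0. total $4,781 + $0 = $4,781
Difference: |$4,381 − $4,781| = $400.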